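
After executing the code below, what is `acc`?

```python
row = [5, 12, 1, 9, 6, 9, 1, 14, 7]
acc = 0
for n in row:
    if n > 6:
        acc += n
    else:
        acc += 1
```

n=5: not >6, acc = 0+1 = 1
n=12: >6, acc = 1+12 = 13
n=1: not >6, acc = 13+1 = 14
n=9: >6, acc = 14+9 = 23
n=6: not >6, acc = 23+1 = 24
n=9: >6, acc = 24+9 = 33
n=1: not >6, acc = 33+1 = 34
n=14: >6, acc = 34+14 = 48
n=7: >6, acc = 48+7 = 55

55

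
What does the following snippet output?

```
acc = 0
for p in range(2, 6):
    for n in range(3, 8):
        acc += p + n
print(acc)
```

p=2,n=3: acc = 0+5 = 5
p=2,n=4: acc = 5+6 = 11
p=2,n=5: acc = 11+7 = 18
p=2,n=6: acc = 18+8 = 26
p=2,n=7: acc = 26+9 = 35
p=3,n=3: acc = 35+6 = 41
p=3,n=4: acc = 41+7 = 48
p=3,n=5: acc = 48+8 = 56
p=3,n=6: acc = 56+9 = 65
p=3,n=7: acc = 65+10 = 75
p=4,n=3: acc = 75+7 = 82
p=4,n=4: acc = 82+8 = 90
p=4,n=5: acc = 90+9 = 99
p=4,n=6: acc = 99+10 = 109
p=4,n=7: acc = 109+11 = 120
p=5,n=3: acc = 120+8 = 128
p=5,n=4: acc = 128+9 = 137
p=5,n=5: acc = 137+10 = 147
p=5,n=6: acc = 147+11 = 158
p=5,n=7: acc = 158+12 = 170

170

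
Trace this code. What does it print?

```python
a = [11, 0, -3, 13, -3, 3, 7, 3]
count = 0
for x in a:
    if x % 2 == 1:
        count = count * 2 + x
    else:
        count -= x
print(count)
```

x=11: odd, count = 0*2+11 = 11
x=0: not odd, count = 11-0 = 11
x=-3: odd, count = 11*2+(-3) = 19
x=13: odd, count = 19*2+13 = 51
x=-3: odd, count = 51*2+(-3) = 99
x=3: odd, count = 99*2+3 = 201
x=7: odd, count = 201*2+7 = 409
x=3: odd, count = 409*2+3 = 821

821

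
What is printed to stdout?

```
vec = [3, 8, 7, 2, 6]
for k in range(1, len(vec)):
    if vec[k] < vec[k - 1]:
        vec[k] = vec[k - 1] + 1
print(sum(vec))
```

41

k=1: 8>=3, unchanged → [3, 8, 7, 2, 6]
k=2: 7<8, vec[2] = 8+1 = 9 → [3, 8, 9, 2, 6]
k=3: 2<9, vec[3] = 9+1 = 10 → [3, 8, 9, 10, 6]
k=4: 6<10, vec[4] = 10+1 = 11 → [3, 8, 9, 10, 11]
sum = 41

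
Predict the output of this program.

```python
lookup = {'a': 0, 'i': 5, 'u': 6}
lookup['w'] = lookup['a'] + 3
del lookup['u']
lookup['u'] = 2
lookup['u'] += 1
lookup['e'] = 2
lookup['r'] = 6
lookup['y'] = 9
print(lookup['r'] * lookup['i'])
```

30

lookup['w'] = lookup['a']+3 = 3 → {'a': 0, 'i': 5, 'u': 6, 'w': 3}
del 'u' → {'a': 0, 'i': 5, 'w': 3}
lookup['u'] = 2 → {'a': 0, 'i': 5, 'w': 3, 'u': 2}
lookup['u'] = 2+1 = 3 → {'a': 0, 'i': 5, 'w': 3, 'u': 3}
lookup['e'] = 2 → {'a': 0, 'i': 5, 'w': 3, 'u': 3, 'e': 2}
lookup['r'] = 6 → {'a': 0, 'i': 5, 'w': 3, 'u': 3, 'e': 2, 'r': 6}
lookup['y'] = 9 → {'a': 0, 'i': 5, 'w': 3, 'u': 3, 'e': 2, 'r': 6, 'y': 9}
lookup['r']*lookup['i'] = 6*5 = 30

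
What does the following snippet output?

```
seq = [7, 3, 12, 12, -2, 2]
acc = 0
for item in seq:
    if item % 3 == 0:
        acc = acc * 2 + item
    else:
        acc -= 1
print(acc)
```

item=7: not %3==0, acc = 0-1 = -1
item=3: %3==0, acc = (-1)*2+3 = 1
item=12: %3==0, acc = 1*2+12 = 14
item=12: %3==0, acc = 14*2+12 = 40
item=-2: not %3==0, acc = 40-1 = 39
item=2: not %3==0, acc = 39-1 = 38

38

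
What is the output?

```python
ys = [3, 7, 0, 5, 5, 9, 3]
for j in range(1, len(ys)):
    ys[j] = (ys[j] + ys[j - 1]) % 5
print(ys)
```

[3, 0, 0, 0, 0, 4, 2]

j=1: ys[1] = (7+3)%5 = 0 → [3, 0, 0, 5, 5, 9, 3]
j=2: ys[2] = (0+0)%5 = 0 → [3, 0, 0, 5, 5, 9, 3]
j=3: ys[3] = (5+0)%5 = 0 → [3, 0, 0, 0, 5, 9, 3]
j=4: ys[4] = (5+0)%5 = 0 → [3, 0, 0, 0, 0, 9, 3]
j=5: ys[5] = (9+0)%5 = 4 → [3, 0, 0, 0, 0, 4, 3]
j=6: ys[6] = (3+4)%5 = 2 → [3, 0, 0, 0, 0, 4, 2]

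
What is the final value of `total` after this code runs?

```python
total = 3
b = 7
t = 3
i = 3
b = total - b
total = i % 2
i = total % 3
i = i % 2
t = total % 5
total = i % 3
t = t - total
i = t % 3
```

1

b = 3-7 = -4
total = 3%2 = 1
i = 1%3 = 1
i = 1%2 = 1
t = 1%5 = 1
total = 1%3 = 1
t = 1-1 = 0
i = 0%3 = 0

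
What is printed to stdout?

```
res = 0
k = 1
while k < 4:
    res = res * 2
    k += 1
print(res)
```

k=1: res = 0*2 = 0
k=2: res = 0*2 = 0
k=3: res = 0*2 = 0

0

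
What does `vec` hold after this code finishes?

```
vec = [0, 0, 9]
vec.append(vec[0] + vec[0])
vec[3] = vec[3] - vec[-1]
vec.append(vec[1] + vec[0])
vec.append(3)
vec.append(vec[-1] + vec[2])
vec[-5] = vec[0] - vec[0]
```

[0, 0, 0, 0, 0, 3, 12]

append vec[0]+vec[0] = 0+0 = 0 → [0, 0, 9, 0]
vec[3] = vec[3]-vec[-1] = 0-0 = 0 → [0, 0, 9, 0]
append vec[1]+vec[0] = 0+0 = 0 → [0, 0, 9, 0, 0]
append 3 → [0, 0, 9, 0, 0, 3]
append vec[-1]+vec[2] = 3+9 = 12 → [0, 0, 9, 0, 0, 3, 12]
vec[-5] = vec[0]-vec[0] = 0-0 = 0 → [0, 0, 0, 0, 0, 3, 12]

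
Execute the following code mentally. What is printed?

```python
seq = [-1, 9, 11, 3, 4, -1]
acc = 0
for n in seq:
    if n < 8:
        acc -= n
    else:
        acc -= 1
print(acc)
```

-7

n=-1: <8, acc = 0-(-1) = 1
n=9: not <8, acc = 1-1 = 0
n=11: not <8, acc = 0-1 = -1
n=3: <8, acc = (-1)-3 = -4
n=4: <8, acc = (-4)-4 = -8
n=-1: <8, acc = (-8)-(-1) = -7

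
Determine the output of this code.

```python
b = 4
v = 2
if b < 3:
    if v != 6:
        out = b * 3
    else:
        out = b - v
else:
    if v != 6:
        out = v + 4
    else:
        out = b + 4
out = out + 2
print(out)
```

8

b=4, v=2
b < 3 is False; v != 6 is True
→ out = v + 4 = 6
out = 6+2 = 8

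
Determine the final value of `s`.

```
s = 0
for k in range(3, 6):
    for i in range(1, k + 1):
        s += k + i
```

81

k=3,i=1: s = 0+4 = 4
k=3,i=2: s = 4+5 = 9
k=3,i=3: s = 9+6 = 15
k=4,i=1: s = 15+5 = 20
k=4,i=2: s = 20+6 = 26
k=4,i=3: s = 26+7 = 33
k=4,i=4: s = 33+8 = 41
k=5,i=1: s = 41+6 = 47
k=5,i=2: s = 47+7 = 54
k=5,i=3: s = 54+8 = 62
k=5,i=4: s = 62+9 = 71
k=5,i=5: s = 71+10 = 81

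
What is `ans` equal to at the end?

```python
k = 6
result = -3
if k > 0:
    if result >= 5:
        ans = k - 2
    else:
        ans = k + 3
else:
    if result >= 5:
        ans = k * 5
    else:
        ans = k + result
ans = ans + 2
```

11

k=6, result=-3
k > 0 is True; result >= 5 is False
→ ans = k + 3 = 9
ans = 9+2 = 11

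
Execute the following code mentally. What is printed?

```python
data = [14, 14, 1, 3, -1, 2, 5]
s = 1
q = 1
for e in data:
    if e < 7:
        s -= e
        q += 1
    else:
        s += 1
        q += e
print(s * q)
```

-238

e=14: not <7, s = 1+1 = 2; q=15
e=14: not <7, s = 2+1 = 3; q=29
e=1: <7, s = 3-1 = 2; q=30
e=3: <7, s = 2-3 = -1; q=31
e=-1: <7, s = (-1)-(-1) = 0; q=32
e=2: <7, s = 0-2 = -2; q=33
e=5: <7, s = (-2)-5 = -7; q=34
s*q = (-7)*34 = -238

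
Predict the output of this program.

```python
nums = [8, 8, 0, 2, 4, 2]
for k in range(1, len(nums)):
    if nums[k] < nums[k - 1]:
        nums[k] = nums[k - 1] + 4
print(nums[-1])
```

k=1: 8>=8, unchanged → [8, 8, 0, 2, 4, 2]
k=2: 0<8, nums[2] = 8+4 = 12 → [8, 8, 12, 2, 4, 2]
k=3: 2<12, nums[3] = 12+4 = 16 → [8, 8, 12, 16, 4, 2]
k=4: 4<16, nums[4] = 16+4 = 20 → [8, 8, 12, 16, 20, 2]
k=5: 2<20, nums[5] = 20+4 = 24 → [8, 8, 12, 16, 20, 24]

24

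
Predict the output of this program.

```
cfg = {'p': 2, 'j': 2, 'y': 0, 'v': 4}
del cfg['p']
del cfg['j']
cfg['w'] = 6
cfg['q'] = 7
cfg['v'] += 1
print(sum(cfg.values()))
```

del 'p' → {'j': 2, 'y': 0, 'v': 4}
del 'j' → {'y': 0, 'v': 4}
cfg['w'] = 6 → {'y': 0, 'v': 4, 'w': 6}
cfg['q'] = 7 → {'y': 0, 'v': 4, 'w': 6, 'q': 7}
cfg['v'] = 4+1 = 5 → {'y': 0, 'v': 5, 'w': 6, 'q': 7}
sum of values = 18

18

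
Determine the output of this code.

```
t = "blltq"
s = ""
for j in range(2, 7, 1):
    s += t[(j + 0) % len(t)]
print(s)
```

j=2: add t[2]='l' → 'l'
j=3: add t[3]='t' → 'lt'
j=4: add t[4]='q' → 'ltq'
j=5: add t[0]='b' → 'ltqb'
j=6: add t[1]='l' → 'ltqbl'

ltqbl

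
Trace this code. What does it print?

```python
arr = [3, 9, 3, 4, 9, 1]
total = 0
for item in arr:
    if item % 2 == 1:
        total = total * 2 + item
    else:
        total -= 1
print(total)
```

item=3: odd, total = 0*2+3 = 3
item=9: odd, total = 3*2+9 = 15
item=3: odd, total = 15*2+3 = 33
item=4: not odd, total = 33-1 = 32
item=9: odd, total = 32*2+9 = 73
item=1: odd, total = 73*2+1 = 147

147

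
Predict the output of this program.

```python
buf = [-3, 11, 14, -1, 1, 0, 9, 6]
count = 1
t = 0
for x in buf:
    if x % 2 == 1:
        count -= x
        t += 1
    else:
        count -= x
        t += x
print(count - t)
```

x=-3: odd, count = 1-(-3) = 4; t=1
x=11: odd, count = 4-11 = -7; t=2
x=14: not odd, count = (-7)-14 = -21; t=16
x=-1: odd, count = (-21)-(-1) = -20; t=17
x=1: odd, count = (-20)-1 = -21; t=18
x=0: not odd, count = (-21)-0 = -21; t=18
x=9: odd, count = (-21)-9 = -30; t=19
x=6: not odd, count = (-30)-6 = -36; t=25
count-t = (-36)-25 = -61

-61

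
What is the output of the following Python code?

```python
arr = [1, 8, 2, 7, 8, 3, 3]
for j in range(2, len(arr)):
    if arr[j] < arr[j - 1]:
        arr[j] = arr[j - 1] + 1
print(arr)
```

j=2: 2<8, arr[2] = 8+1 = 9 → [1, 8, 9, 7, 8, 3, 3]
j=3: 7<9, arr[3] = 9+1 = 10 → [1, 8, 9, 10, 8, 3, 3]
j=4: 8<10, arr[4] = 10+1 = 11 → [1, 8, 9, 10, 11, 3, 3]
j=5: 3<11, arr[5] = 11+1 = 12 → [1, 8, 9, 10, 11, 12, 3]
j=6: 3<12, arr[6] = 12+1 = 13 → [1, 8, 9, 10, 11, 12, 13]

[1, 8, 9, 10, 11, 12, 13]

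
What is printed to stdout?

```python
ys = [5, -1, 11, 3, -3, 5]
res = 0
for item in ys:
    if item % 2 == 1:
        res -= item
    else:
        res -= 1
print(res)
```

item=5: odd, res = 0-5 = -5
item=-1: odd, res = (-5)-(-1) = -4
item=11: odd, res = (-4)-11 = -15
item=3: odd, res = (-15)-3 = -18
item=-3: odd, res = (-18)-(-3) = -15
item=5: odd, res = (-15)-5 = -20

-20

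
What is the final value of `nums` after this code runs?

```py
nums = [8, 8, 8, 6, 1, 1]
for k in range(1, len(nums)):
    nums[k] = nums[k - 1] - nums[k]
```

[8, 0, -8, -14, -15, -16]

k=1: nums[1] = 8-8 = 0 → [8, 0, 8, 6, 1, 1]
k=2: nums[2] = 0-8 = -8 → [8, 0, -8, 6, 1, 1]
k=3: nums[3] = (-8)-6 = -14 → [8, 0, -8, -14, 1, 1]
k=4: nums[4] = (-14)-1 = -15 → [8, 0, -8, -14, -15, 1]
k=5: nums[5] = (-15)-1 = -16 → [8, 0, -8, -14, -15, -16]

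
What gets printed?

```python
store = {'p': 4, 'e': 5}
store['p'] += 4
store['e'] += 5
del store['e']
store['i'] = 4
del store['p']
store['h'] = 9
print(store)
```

store['p'] = 4+4 = 8 → {'p': 8, 'e': 5}
store['e'] = 5+5 = 10 → {'p': 8, 'e': 10}
del 'e' → {'p': 8}
store['i'] = 4 → {'p': 8, 'i': 4}
del 'p' → {'i': 4}
store['h'] = 9 → {'i': 4, 'h': 9}

{'i': 4, 'h': 9}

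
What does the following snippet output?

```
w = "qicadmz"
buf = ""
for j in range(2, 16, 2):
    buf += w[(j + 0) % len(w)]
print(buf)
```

j=2: add w[2]='c' → 'c'
j=4: add w[4]='d' → 'cd'
j=6: add w[6]='z' → 'cdz'
j=8: add w[1]='i' → 'cdzi'
j=10: add w[3]='a' → 'cdzia'
j=12: add w[5]='m' → 'cdziam'
j=14: add w[0]='q' → 'cdziamq'

cdziamq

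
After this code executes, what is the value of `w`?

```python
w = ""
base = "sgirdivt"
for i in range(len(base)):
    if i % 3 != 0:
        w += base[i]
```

i=0: skip
i=1: add 'g' → 'g'
i=2: add 'i' → 'gi'
i=3: skip
i=4: add 'd' → 'gid'
i=5: add 'i' → 'gidi'
i=6: skip
i=7: add 't' → 'gidit'

'gidit'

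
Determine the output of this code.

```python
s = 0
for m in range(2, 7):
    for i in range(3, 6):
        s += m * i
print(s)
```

m=2,i=3: s = 0+6 = 6
m=2,i=4: s = 6+8 = 14
m=2,i=5: s = 14+10 = 24
m=3,i=3: s = 24+9 = 33
m=3,i=4: s = 33+12 = 45
m=3,i=5: s = 45+15 = 60
m=4,i=3: s = 60+12 = 72
m=4,i=4: s = 72+16 = 88
m=4,i=5: s = 88+20 = 108
m=5,i=3: s = 108+15 = 123
m=5,i=4: s = 123+20 = 143
m=5,i=5: s = 143+25 = 168
m=6,i=3: s = 168+18 = 186
m=6,i=4: s = 186+24 = 210
m=6,i=5: s = 210+30 = 240

240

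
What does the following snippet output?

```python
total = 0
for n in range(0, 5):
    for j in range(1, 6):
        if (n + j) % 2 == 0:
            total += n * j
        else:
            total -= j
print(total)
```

33

n=0,j=1: odd sum, total = 0-1 = -1
n=0,j=2: even sum, total = (-1)+0 = -1
n=0,j=3: odd sum, total = (-1)-3 = -4
n=0,j=4: even sum, total = (-4)+0 = -4
n=0,j=5: odd sum, total = (-4)-5 = -9
n=1,j=1: even sum, total = (-9)+1 = -8
n=1,j=2: odd sum, total = (-8)-2 = -10
n=1,j=3: even sum, total = (-10)+3 = -7
n=1,j=4: odd sum, total = (-7)-4 = -11
n=1,j=5: even sum, total = (-11)+5 = -6
n=2,j=1: odd sum, total = (-6)-1 = -7
n=2,j=2: even sum, total = (-7)+4 = -3
n=2,j=3: odd sum, total = (-3)-3 = -6
n=2,j=4: even sum, total = (-6)+8 = 2
n=2,j=5: odd sum, total = 2-5 = -3
n=3,j=1: even sum, total = (-3)+3 = 0
n=3,j=2: odd sum, total = 0-2 = -2
n=3,j=3: even sum, total = (-2)+9 = 7
n=3,j=4: odd sum, total = 7-4 = 3
n=3,j=5: even sum, total = 3+15 = 18
n=4,j=1: odd sum, total = 18-1 = 17
n=4,j=2: even sum, total = 17+8 = 25
n=4,j=3: odd sum, total = 25-3 = 22
n=4,j=4: even sum, total = 22+16 = 38
n=4,j=5: odd sum, total = 38-5 = 33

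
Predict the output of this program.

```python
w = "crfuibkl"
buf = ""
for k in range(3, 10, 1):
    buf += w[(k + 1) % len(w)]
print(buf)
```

ibklcrf

k=3: add w[4]='i' → 'i'
k=4: add w[5]='b' → 'ib'
k=5: add w[6]='k' → 'ibk'
k=6: add w[7]='l' → 'ibkl'
k=7: add w[0]='c' → 'ibklc'
k=8: add w[1]='r' → 'ibklcr'
k=9: add w[2]='f' → 'ibklcrf'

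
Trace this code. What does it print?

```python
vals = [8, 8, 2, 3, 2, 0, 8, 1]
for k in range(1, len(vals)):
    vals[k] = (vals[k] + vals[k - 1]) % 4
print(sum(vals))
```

20

k=1: vals[1] = (8+8)%4 = 0 → [8, 0, 2, 3, 2, 0, 8, 1]
k=2: vals[2] = (2+0)%4 = 2 → [8, 0, 2, 3, 2, 0, 8, 1]
k=3: vals[3] = (3+2)%4 = 1 → [8, 0, 2, 1, 2, 0, 8, 1]
k=4: vals[4] = (2+1)%4 = 3 → [8, 0, 2, 1, 3, 0, 8, 1]
k=5: vals[5] = (0+3)%4 = 3 → [8, 0, 2, 1, 3, 3, 8, 1]
k=6: vals[6] = (8+3)%4 = 3 → [8, 0, 2, 1, 3, 3, 3, 1]
k=7: vals[7] = (1+3)%4 = 0 → [8, 0, 2, 1, 3, 3, 3, 0]
sum = 20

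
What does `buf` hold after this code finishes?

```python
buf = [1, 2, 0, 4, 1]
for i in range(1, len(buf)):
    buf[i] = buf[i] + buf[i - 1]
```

i=1: buf[1] = 2+1 = 3 → [1, 3, 0, 4, 1]
i=2: buf[2] = 0+3 = 3 → [1, 3, 3, 4, 1]
i=3: buf[3] = 4+3 = 7 → [1, 3, 3, 7, 1]
i=4: buf[4] = 1+7 = 8 → [1, 3, 3, 7, 8]

[1, 3, 3, 7, 8]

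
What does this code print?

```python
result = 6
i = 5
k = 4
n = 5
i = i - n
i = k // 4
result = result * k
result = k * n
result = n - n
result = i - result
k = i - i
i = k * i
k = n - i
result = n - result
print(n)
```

5

i = 5-5 = 0
i = 4//4 = 1
result = 6*4 = 24
result = 4*5 = 20
result = 5-5 = 0
result = 1-0 = 1
k = 1-1 = 0
i = 0*1 = 0
k = 5-0 = 5
result = 5-1 = 4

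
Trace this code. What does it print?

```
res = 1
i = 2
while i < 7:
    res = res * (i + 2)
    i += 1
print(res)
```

6720

i=2: res = 1*4 = 4
i=3: res = 4*5 = 20
i=4: res = 20*6 = 120
i=5: res = 120*7 = 840
i=6: res = 840*8 = 6720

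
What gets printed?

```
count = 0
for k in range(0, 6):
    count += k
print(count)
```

k=0: count = 0+0 = 0
k=1: count = 0+1 = 1
k=2: count = 1+2 = 3
k=3: count = 3+3 = 6
k=4: count = 6+4 = 10
k=5: count = 10+5 = 15

15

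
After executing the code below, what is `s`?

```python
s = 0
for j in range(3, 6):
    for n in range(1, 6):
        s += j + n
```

j=3,n=1: s = 0+4 = 4
j=3,n=2: s = 4+5 = 9
j=3,n=3: s = 9+6 = 15
j=3,n=4: s = 15+7 = 22
j=3,n=5: s = 22+8 = 30
j=4,n=1: s = 30+5 = 35
j=4,n=2: s = 35+6 = 41
j=4,n=3: s = 41+7 = 48
j=4,n=4: s = 48+8 = 56
j=4,n=5: s = 56+9 = 65
j=5,n=1: s = 65+6 = 71
j=5,n=2: s = 71+7 = 78
j=5,n=3: s = 78+8 = 86
j=5,n=4: s = 86+9 = 95
j=5,n=5: s = 95+10 = 105

105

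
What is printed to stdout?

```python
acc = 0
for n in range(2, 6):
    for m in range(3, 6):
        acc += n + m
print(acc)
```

n=2,m=3: acc = 0+5 = 5
n=2,m=4: acc = 5+6 = 11
n=2,m=5: acc = 11+7 = 18
n=3,m=3: acc = 18+6 = 24
n=3,m=4: acc = 24+7 = 31
n=3,m=5: acc = 31+8 = 39
n=4,m=3: acc = 39+7 = 46
n=4,m=4: acc = 46+8 = 54
n=4,m=5: acc = 54+9 = 63
n=5,m=3: acc = 63+8 = 71
n=5,m=4: acc = 71+9 = 80
n=5,m=5: acc = 80+10 = 90

90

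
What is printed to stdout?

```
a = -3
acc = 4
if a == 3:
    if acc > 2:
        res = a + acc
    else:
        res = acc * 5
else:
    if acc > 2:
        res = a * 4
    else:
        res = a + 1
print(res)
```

-12

a=-3, acc=4
a == 3 is False; acc > 2 is True
→ res = a * 4 = -12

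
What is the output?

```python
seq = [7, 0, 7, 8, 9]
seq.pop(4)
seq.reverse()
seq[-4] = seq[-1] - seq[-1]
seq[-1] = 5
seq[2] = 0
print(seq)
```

pop(4) removes 9 → [7, 0, 7, 8]
reverse → [8, 7, 0, 7]
seq[-4] = seq[-1]-seq[-1] = 7-7 = 0 → [0, 7, 0, 7]
seq[-1] = 5 → [0, 7, 0, 5]
seq[2] = 0 → [0, 7, 0, 5]

[0, 7, 0, 5]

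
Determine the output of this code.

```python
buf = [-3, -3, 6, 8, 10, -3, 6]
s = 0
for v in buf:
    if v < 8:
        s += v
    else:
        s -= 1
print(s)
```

1

v=-3: <8, s = 0+(-3) = -3
v=-3: <8, s = (-3)+(-3) = -6
v=6: <8, s = (-6)+6 = 0
v=8: not <8, s = 0-1 = -1
v=10: not <8, s = (-1)-1 = -2
v=-3: <8, s = (-2)+(-3) = -5
v=6: <8, s = (-5)+6 = 1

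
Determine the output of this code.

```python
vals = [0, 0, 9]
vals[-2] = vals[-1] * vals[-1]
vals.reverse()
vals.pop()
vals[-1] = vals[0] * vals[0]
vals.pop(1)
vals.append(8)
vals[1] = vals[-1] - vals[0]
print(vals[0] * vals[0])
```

vals[-2] = vals[-1]*vals[-1] = 9*9 = 81 → [0, 81, 9]
reverse → [9, 81, 0]
pop() removes 0 → [9, 81]
vals[-1] = vals[0]*vals[0] = 9*9 = 81 → [9, 81]
pop(1) removes 81 → [9]
append 8 → [9, 8]
vals[1] = vals[-1]-vals[0] = 8-9 = -1 → [9, -1]
vals[0]*vals[0] = 9*9 = 81

81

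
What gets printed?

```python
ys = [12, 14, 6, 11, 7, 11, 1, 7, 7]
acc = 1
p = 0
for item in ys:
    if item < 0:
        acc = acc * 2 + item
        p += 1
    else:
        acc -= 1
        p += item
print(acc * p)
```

item=12: not <0, acc = 1-1 = 0; p=12
item=14: not <0, acc = 0-1 = -1; p=26
item=6: not <0, acc = (-1)-1 = -2; p=32
item=11: not <0, acc = (-2)-1 = -3; p=43
item=7: not <0, acc = (-3)-1 = -4; p=50
item=11: not <0, acc = (-4)-1 = -5; p=61
item=1: not <0, acc = (-5)-1 = -6; p=62
item=7: not <0, acc = (-6)-1 = -7; p=69
item=7: not <0, acc = (-7)-1 = -8; p=76
acc*p = (-8)*76 = -608

-608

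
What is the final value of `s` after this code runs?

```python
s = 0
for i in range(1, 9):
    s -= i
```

i=1: s = 0-1 = -1
i=2: s = (-1)-2 = -3
i=3: s = (-3)-3 = -6
i=4: s = (-6)-4 = -10
i=5: s = (-10)-5 = -15
i=6: s = (-15)-6 = -21
i=7: s = (-21)-7 = -28
i=8: s = (-28)-8 = -36

-36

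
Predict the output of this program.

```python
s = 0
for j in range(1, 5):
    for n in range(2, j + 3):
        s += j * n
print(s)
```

145

j=1,n=2: s = 0+2 = 2
j=1,n=3: s = 2+3 = 5
j=2,n=2: s = 5+4 = 9
j=2,n=3: s = 9+6 = 15
j=2,n=4: s = 15+8 = 23
j=3,n=2: s = 23+6 = 29
j=3,n=3: s = 29+9 = 38
j=3,n=4: s = 38+12 = 50
j=3,n=5: s = 50+15 = 65
j=4,n=2: s = 65+8 = 73
j=4,n=3: s = 73+12 = 85
j=4,n=4: s = 85+16 = 101
j=4,n=5: s = 101+20 = 121
j=4,n=6: s = 121+24 = 145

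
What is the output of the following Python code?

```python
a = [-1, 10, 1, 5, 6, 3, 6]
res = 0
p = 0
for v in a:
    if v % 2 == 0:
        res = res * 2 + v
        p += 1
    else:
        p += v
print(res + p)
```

69

v=-1: not even; p=-1
v=10: even, res = 0*2+10 = 10; p=0
v=1: not even; p=1
v=5: not even; p=6
v=6: even, res = 10*2+6 = 26; p=7
v=3: not even; p=10
v=6: even, res = 26*2+6 = 58; p=11
res+p = 58+11 = 69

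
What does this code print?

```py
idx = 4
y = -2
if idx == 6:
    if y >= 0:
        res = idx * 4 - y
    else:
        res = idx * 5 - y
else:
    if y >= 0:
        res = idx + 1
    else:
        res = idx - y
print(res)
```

idx=4, y=-2
idx == 6 is False; y >= 0 is False
→ res = idx - y = 6

6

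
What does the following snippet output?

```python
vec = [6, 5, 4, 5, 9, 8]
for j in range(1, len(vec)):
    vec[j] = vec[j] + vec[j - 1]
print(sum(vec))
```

118

j=1: vec[1] = 5+6 = 11 → [6, 11, 4, 5, 9, 8]
j=2: vec[2] = 4+11 = 15 → [6, 11, 15, 5, 9, 8]
j=3: vec[3] = 5+15 = 20 → [6, 11, 15, 20, 9, 8]
j=4: vec[4] = 9+20 = 29 → [6, 11, 15, 20, 29, 8]
j=5: vec[5] = 8+29 = 37 → [6, 11, 15, 20, 29, 37]
sum = 118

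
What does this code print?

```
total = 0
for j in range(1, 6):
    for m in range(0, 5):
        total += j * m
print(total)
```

150

j=1,m=0: total = 0+0 = 0
j=1,m=1: total = 0+1 = 1
j=1,m=2: total = 1+2 = 3
j=1,m=3: total = 3+3 = 6
j=1,m=4: total = 6+4 = 10
j=2,m=0: total = 10+0 = 10
j=2,m=1: total = 10+2 = 12
j=2,m=2: total = 12+4 = 16
j=2,m=3: total = 16+6 = 22
j=2,m=4: total = 22+8 = 30
j=3,m=0: total = 30+0 = 30
j=3,m=1: total = 30+3 = 33
j=3,m=2: total = 33+6 = 39
j=3,m=3: total = 39+9 = 48
j=3,m=4: total = 48+12 = 60
j=4,m=0: total = 60+0 = 60
j=4,m=1: total = 60+4 = 64
j=4,m=2: total = 64+8 = 72
j=4,m=3: total = 72+12 = 84
j=4,m=4: total = 84+16 = 100
j=5,m=0: total = 100+0 = 100
j=5,m=1: total = 100+5 = 105
j=5,m=2: total = 105+10 = 115
j=5,m=3: total = 115+15 = 130
j=5,m=4: total = 130+20 = 150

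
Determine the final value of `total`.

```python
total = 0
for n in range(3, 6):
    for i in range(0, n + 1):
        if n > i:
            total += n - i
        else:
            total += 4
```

n=3,i=0: 3>0, total = 0+3 = 3
n=3,i=1: 3>1, total = 3+2 = 5
n=3,i=2: 3>2, total = 5+1 = 6
n=3,i=3: not 3>3, total = 6+4 = 10
n=4,i=0: 4>0, total = 10+4 = 14
n=4,i=1: 4>1, total = 14+3 = 17
n=4,i=2: 4>2, total = 17+2 = 19
n=4,i=3: 4>3, total = 19+1 = 20
n=4,i=4: not 4>4, total = 20+4 = 24
n=5,i=0: 5>0, total = 24+5 = 29
n=5,i=1: 5>1, total = 29+4 = 33
n=5,i=2: 5>2, total = 33+3 = 36
n=5,i=3: 5>3, total = 36+2 = 38
n=5,i=4: 5>4, total = 38+1 = 39
n=5,i=5: not 5>5, total = 39+4 = 43

43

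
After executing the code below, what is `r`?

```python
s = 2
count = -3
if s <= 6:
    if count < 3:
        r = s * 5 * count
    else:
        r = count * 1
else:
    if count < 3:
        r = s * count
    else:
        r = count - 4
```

s=2, count=-3
s <= 6 is True; count < 3 is True
→ r = s * 5 * count = -30

-30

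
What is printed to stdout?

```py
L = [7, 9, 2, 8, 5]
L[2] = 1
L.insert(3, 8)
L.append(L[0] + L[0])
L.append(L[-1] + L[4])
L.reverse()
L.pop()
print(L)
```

[22, 14, 5, 8, 8, 1, 9]

L[2] = 1 → [7, 9, 1, 8, 5]
insert 8 at 3 → [7, 9, 1, 8, 8, 5]
append L[0]+L[0] = 7+7 = 14 → [7, 9, 1, 8, 8, 5, 14]
append L[-1]+L[4] = 14+8 = 22 → [7, 9, 1, 8, 8, 5, 14, 22]
reverse → [22, 14, 5, 8, 8, 1, 9, 7]
pop() removes 7 → [22, 14, 5, 8, 8, 1, 9]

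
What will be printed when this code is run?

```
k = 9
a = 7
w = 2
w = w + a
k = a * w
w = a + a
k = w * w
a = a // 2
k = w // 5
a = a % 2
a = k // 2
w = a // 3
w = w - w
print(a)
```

1

w = 2+7 = 9
k = 7*9 = 63
w = 7+7 = 14
k = 14*14 = 196
a = 7//2 = 3
k = 14//5 = 2
a = 3%2 = 1
a = 2//2 = 1
w = 1//3 = 0
w = 0-0 = 0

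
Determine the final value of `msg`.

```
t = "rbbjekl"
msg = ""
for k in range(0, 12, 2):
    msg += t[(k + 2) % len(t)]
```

k=0: add t[2]='b' → 'b'
k=2: add t[4]='e' → 'be'
k=4: add t[6]='l' → 'bel'
k=6: add t[1]='b' → 'belb'
k=8: add t[3]='j' → 'belbj'
k=10: add t[5]='k' → 'belbjk'

'belbjk'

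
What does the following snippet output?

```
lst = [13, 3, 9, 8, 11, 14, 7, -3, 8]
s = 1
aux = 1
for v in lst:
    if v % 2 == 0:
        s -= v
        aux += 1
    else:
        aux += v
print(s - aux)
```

-73

v=13: not even; aux=14
v=3: not even; aux=17
v=9: not even; aux=26
v=8: even, s = 1-8 = -7; aux=27
v=11: not even; aux=38
v=14: even, s = (-7)-14 = -21; aux=39
v=7: not even; aux=46
v=-3: not even; aux=43
v=8: even, s = (-21)-8 = -29; aux=44
s-aux = (-29)-44 = -73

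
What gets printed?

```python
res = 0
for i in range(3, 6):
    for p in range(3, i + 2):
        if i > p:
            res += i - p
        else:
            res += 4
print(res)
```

28

i=3,p=3: not 3>3, res = 0+4 = 4
i=3,p=4: not 3>4, res = 4+4 = 8
i=4,p=3: 4>3, res = 8+1 = 9
i=4,p=4: not 4>4, res = 9+4 = 13
i=4,p=5: not 4>5, res = 13+4 = 17
i=5,p=3: 5>3, res = 17+2 = 19
i=5,p=4: 5>4, res = 19+1 = 20
i=5,p=5: not 5>5, res = 20+4 = 24
i=5,p=6: not 5>6, res = 24+4 = 28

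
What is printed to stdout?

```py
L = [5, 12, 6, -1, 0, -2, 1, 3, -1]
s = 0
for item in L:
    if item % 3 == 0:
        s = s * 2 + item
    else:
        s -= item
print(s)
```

50

item=5: not %3==0, s = 0-5 = -5
item=12: %3==0, s = (-5)*2+12 = 2
item=6: %3==0, s = 2*2+6 = 10
item=-1: not %3==0, s = 10-(-1) = 11
item=0: %3==0, s = 11*2+0 = 22
item=-2: not %3==0, s = 22-(-2) = 24
item=1: not %3==0, s = 24-1 = 23
item=3: %3==0, s = 23*2+3 = 49
item=-1: not %3==0, s = 49-(-1) = 50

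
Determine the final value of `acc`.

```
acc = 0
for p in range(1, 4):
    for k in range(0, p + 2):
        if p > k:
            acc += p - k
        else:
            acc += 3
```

28

p=1,k=0: 1>0, acc = 0+1 = 1
p=1,k=1: not 1>1, acc = 1+3 = 4
p=1,k=2: not 1>2, acc = 4+3 = 7
p=2,k=0: 2>0, acc = 7+2 = 9
p=2,k=1: 2>1, acc = 9+1 = 10
p=2,k=2: not 2>2, acc = 10+3 = 13
p=2,k=3: not 2>3, acc = 13+3 = 16
p=3,k=0: 3>0, acc = 16+3 = 19
p=3,k=1: 3>1, acc = 19+2 = 21
p=3,k=2: 3>2, acc = 21+1 = 22
p=3,k=3: not 3>3, acc = 22+3 = 25
p=3,k=4: not 3>4, acc = 25+3 = 28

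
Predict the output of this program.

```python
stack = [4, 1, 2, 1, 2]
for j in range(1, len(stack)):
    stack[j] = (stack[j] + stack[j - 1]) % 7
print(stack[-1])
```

j=1: stack[1] = (1+4)%7 = 5 → [4, 5, 2, 1, 2]
j=2: stack[2] = (2+5)%7 = 0 → [4, 5, 0, 1, 2]
j=3: stack[3] = (1+0)%7 = 1 → [4, 5, 0, 1, 2]
j=4: stack[4] = (2+1)%7 = 3 → [4, 5, 0, 1, 3]

3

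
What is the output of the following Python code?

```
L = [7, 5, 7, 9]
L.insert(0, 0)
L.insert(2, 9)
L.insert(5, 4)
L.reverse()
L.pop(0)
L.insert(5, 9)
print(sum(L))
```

insert 0 at 0 → [0, 7, 5, 7, 9]
insert 9 at 2 → [0, 7, 9, 5, 7, 9]
insert 4 at 5 → [0, 7, 9, 5, 7, 4, 9]
reverse → [9, 4, 7, 5, 9, 7, 0]
pop(0) removes 9 → [4, 7, 5, 9, 7, 0]
insert 9 at 5 → [4, 7, 5, 9, 7, 9, 0]
sum = 41

41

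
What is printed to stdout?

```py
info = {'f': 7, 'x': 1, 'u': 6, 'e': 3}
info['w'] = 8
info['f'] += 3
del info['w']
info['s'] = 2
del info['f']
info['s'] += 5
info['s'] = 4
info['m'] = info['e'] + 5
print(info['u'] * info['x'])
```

6

info['w'] = 8 → {'f': 7, 'x': 1, 'u': 6, 'e': 3, 'w': 8}
info['f'] = 7+3 = 10 → {'f': 10, 'x': 1, 'u': 6, 'e': 3, 'w': 8}
del 'w' → {'f': 10, 'x': 1, 'u': 6, 'e': 3}
info['s'] = 2 → {'f': 10, 'x': 1, 'u': 6, 'e': 3, 's': 2}
del 'f' → {'x': 1, 'u': 6, 'e': 3, 's': 2}
info['s'] = 2+5 = 7 → {'x': 1, 'u': 6, 'e': 3, 's': 7}
info['s'] = 4 → {'x': 1, 'u': 6, 'e': 3, 's': 4}
info['m'] = info['e']+5 = 8 → {'x': 1, 'u': 6, 'e': 3, 's': 4, 'm': 8}
info['u']*info['x'] = 6*1 = 6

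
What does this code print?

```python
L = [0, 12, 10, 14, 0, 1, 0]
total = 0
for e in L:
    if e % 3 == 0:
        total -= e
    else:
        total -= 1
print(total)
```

-15

e=0: %3==0, total = 0-0 = 0
e=12: %3==0, total = 0-12 = -12
e=10: not %3==0, total = (-12)-1 = -13
e=14: not %3==0, total = (-13)-1 = -14
e=0: %3==0, total = (-14)-0 = -14
e=1: not %3==0, total = (-14)-1 = -15
e=0: %3==0, total = (-15)-0 = -15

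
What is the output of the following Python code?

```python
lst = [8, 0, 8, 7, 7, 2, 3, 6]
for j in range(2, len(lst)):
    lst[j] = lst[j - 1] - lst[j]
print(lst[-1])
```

-33

j=2: lst[2] = 0-8 = -8 → [8, 0, -8, 7, 7, 2, 3, 6]
j=3: lst[3] = (-8)-7 = -15 → [8, 0, -8, -15, 7, 2, 3, 6]
j=4: lst[4] = (-15)-7 = -22 → [8, 0, -8, -15, -22, 2, 3, 6]
j=5: lst[5] = (-22)-2 = -24 → [8, 0, -8, -15, -22, -24, 3, 6]
j=6: lst[6] = (-24)-3 = -27 → [8, 0, -8, -15, -22, -24, -27, 6]
j=7: lst[7] = (-27)-6 = -33 → [8, 0, -8, -15, -22, -24, -27, -33]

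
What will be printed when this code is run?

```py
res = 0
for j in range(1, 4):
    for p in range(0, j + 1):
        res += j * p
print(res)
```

j=1,p=0: res = 0+0 = 0
j=1,p=1: res = 0+1 = 1
j=2,p=0: res = 1+0 = 1
j=2,p=1: res = 1+2 = 3
j=2,p=2: res = 3+4 = 7
j=3,p=0: res = 7+0 = 7
j=3,p=1: res = 7+3 = 10
j=3,p=2: res = 10+6 = 16
j=3,p=3: res = 16+9 = 25

25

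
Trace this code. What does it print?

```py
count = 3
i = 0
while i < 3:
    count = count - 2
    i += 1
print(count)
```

i=0: count = 3-2 = 1
i=1: count = 1-2 = -1
i=2: count = (-1)-2 = -3

-3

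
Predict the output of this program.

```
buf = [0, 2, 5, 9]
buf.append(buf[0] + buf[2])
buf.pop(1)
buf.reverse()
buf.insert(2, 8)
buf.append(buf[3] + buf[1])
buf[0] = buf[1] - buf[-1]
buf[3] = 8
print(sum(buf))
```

append buf[0]+buf[2] = 0+5 = 5 → [0, 2, 5, 9, 5]
pop(1) removes 2 → [0, 5, 9, 5]
reverse → [5, 9, 5, 0]
insert 8 at 2 → [5, 9, 8, 5, 0]
append buf[3]+buf[1] = 5+9 = 14 → [5, 9, 8, 5, 0, 14]
buf[0] = buf[1]-buf[-1] = 9-14 = -5 → [-5, 9, 8, 5, 0, 14]
buf[3] = 8 → [-5, 9, 8, 8, 0, 14]
sum = 34

34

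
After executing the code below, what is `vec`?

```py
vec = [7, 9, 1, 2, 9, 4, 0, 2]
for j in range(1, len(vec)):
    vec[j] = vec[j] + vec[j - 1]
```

[7, 16, 17, 19, 28, 32, 32, 34]

j=1: vec[1] = 9+7 = 16 → [7, 16, 1, 2, 9, 4, 0, 2]
j=2: vec[2] = 1+16 = 17 → [7, 16, 17, 2, 9, 4, 0, 2]
j=3: vec[3] = 2+17 = 19 → [7, 16, 17, 19, 9, 4, 0, 2]
j=4: vec[4] = 9+19 = 28 → [7, 16, 17, 19, 28, 4, 0, 2]
j=5: vec[5] = 4+28 = 32 → [7, 16, 17, 19, 28, 32, 0, 2]
j=6: vec[6] = 0+32 = 32 → [7, 16, 17, 19, 28, 32, 32, 2]
j=7: vec[7] = 2+32 = 34 → [7, 16, 17, 19, 28, 32, 32, 34]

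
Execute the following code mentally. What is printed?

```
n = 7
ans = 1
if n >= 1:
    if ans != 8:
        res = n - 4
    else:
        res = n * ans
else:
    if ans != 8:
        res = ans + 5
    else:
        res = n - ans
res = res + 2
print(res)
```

5

n=7, ans=1
n >= 1 is True; ans != 8 is True
→ res = n - 4 = 3
res = 3+2 = 5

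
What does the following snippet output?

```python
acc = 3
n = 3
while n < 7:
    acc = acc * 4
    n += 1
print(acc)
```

768

n=3: acc = 3*4 = 12
n=4: acc = 12*4 = 48
n=5: acc = 48*4 = 192
n=6: acc = 192*4 = 768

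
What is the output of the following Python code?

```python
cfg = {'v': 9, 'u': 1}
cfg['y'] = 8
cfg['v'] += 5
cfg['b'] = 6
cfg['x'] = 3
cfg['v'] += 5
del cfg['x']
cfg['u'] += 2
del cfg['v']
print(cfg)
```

cfg['y'] = 8 → {'v': 9, 'u': 1, 'y': 8}
cfg['v'] = 9+5 = 14 → {'v': 14, 'u': 1, 'y': 8}
cfg['b'] = 6 → {'v': 14, 'u': 1, 'y': 8, 'b': 6}
cfg['x'] = 3 → {'v': 14, 'u': 1, 'y': 8, 'b': 6, 'x': 3}
cfg['v'] = 14+5 = 19 → {'v': 19, 'u': 1, 'y': 8, 'b': 6, 'x': 3}
del 'x' → {'v': 19, 'u': 1, 'y': 8, 'b': 6}
cfg['u'] = 1+2 = 3 → {'v': 19, 'u': 3, 'y': 8, 'b': 6}
del 'v' → {'u': 3, 'y': 8, 'b': 6}

{'u': 3, 'y': 8, 'b': 6}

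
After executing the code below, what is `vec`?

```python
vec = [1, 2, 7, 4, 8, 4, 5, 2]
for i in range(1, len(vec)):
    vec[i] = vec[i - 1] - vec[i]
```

[1, -1, -8, -12, -20, -24, -29, -31]

i=1: vec[1] = 1-2 = -1 → [1, -1, 7, 4, 8, 4, 5, 2]
i=2: vec[2] = (-1)-7 = -8 → [1, -1, -8, 4, 8, 4, 5, 2]
i=3: vec[3] = (-8)-4 = -12 → [1, -1, -8, -12, 8, 4, 5, 2]
i=4: vec[4] = (-12)-8 = -20 → [1, -1, -8, -12, -20, 4, 5, 2]
i=5: vec[5] = (-20)-4 = -24 → [1, -1, -8, -12, -20, -24, 5, 2]
i=6: vec[6] = (-24)-5 = -29 → [1, -1, -8, -12, -20, -24, -29, 2]
i=7: vec[7] = (-29)-2 = -31 → [1, -1, -8, -12, -20, -24, -29, -31]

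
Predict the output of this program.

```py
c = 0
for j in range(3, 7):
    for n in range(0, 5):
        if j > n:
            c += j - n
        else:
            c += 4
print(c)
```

63

j=3,n=0: 3>0, c = 0+3 = 3
j=3,n=1: 3>1, c = 3+2 = 5
j=3,n=2: 3>2, c = 5+1 = 6
j=3,n=3: not 3>3, c = 6+4 = 10
j=3,n=4: not 3>4, c = 10+4 = 14
j=4,n=0: 4>0, c = 14+4 = 18
j=4,n=1: 4>1, c = 18+3 = 21
j=4,n=2: 4>2, c = 21+2 = 23
j=4,n=3: 4>3, c = 23+1 = 24
j=4,n=4: not 4>4, c = 24+4 = 28
j=5,n=0: 5>0, c = 28+5 = 33
j=5,n=1: 5>1, c = 33+4 = 37
j=5,n=2: 5>2, c = 37+3 = 40
j=5,n=3: 5>3, c = 40+2 = 42
j=5,n=4: 5>4, c = 42+1 = 43
j=6,n=0: 6>0, c = 43+6 = 49
j=6,n=1: 6>1, c = 49+5 = 54
j=6,n=2: 6>2, c = 54+4 = 58
j=6,n=3: 6>3, c = 58+3 = 61
j=6,n=4: 6>4, c = 61+2 = 63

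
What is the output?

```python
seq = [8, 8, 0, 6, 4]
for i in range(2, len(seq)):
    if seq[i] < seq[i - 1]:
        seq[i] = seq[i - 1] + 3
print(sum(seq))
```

58

i=2: 0<8, seq[2] = 8+3 = 11 → [8, 8, 11, 6, 4]
i=3: 6<11, seq[3] = 11+3 = 14 → [8, 8, 11, 14, 4]
i=4: 4<14, seq[4] = 14+3 = 17 → [8, 8, 11, 14, 17]
sum = 58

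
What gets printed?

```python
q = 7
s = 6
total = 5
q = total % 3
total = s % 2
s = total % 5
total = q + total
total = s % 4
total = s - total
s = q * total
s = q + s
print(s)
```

2

q = 5%3 = 2
total = 6%2 = 0
s = 0%5 = 0
total = 2+0 = 2
total = 0%4 = 0
total = 0-0 = 0
s = 2*0 = 0
s = 2+0 = 2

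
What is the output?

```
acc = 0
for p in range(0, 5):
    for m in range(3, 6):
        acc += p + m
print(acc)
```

p=0,m=3: acc = 0+3 = 3
p=0,m=4: acc = 3+4 = 7
p=0,m=5: acc = 7+5 = 12
p=1,m=3: acc = 12+4 = 16
p=1,m=4: acc = 16+5 = 21
p=1,m=5: acc = 21+6 = 27
p=2,m=3: acc = 27+5 = 32
p=2,m=4: acc = 32+6 = 38
p=2,m=5: acc = 38+7 = 45
p=3,m=3: acc = 45+6 = 51
p=3,m=4: acc = 51+7 = 58
p=3,m=5: acc = 58+8 = 66
p=4,m=3: acc = 66+7 = 73
p=4,m=4: acc = 73+8 = 81
p=4,m=5: acc = 81+9 = 90

90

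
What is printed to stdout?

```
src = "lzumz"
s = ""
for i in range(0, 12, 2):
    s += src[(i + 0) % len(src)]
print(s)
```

luzzml

i=0: add src[0]='l' → 'l'
i=2: add src[2]='u' → 'lu'
i=4: add src[4]='z' → 'luz'
i=6: add src[1]='z' → 'luzz'
i=8: add src[3]='m' → 'luzzm'
i=10: add src[0]='l' → 'luzzml'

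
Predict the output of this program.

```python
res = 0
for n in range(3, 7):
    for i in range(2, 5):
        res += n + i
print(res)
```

90

n=3,i=2: res = 0+5 = 5
n=3,i=3: res = 5+6 = 11
n=3,i=4: res = 11+7 = 18
n=4,i=2: res = 18+6 = 24
n=4,i=3: res = 24+7 = 31
n=4,i=4: res = 31+8 = 39
n=5,i=2: res = 39+7 = 46
n=5,i=3: res = 46+8 = 54
n=5,i=4: res = 54+9 = 63
n=6,i=2: res = 63+8 = 71
n=6,i=3: res = 71+9 = 80
n=6,i=4: res = 80+10 = 90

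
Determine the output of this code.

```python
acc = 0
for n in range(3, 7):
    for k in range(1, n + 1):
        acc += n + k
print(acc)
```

138

n=3,k=1: acc = 0+4 = 4
n=3,k=2: acc = 4+5 = 9
n=3,k=3: acc = 9+6 = 15
n=4,k=1: acc = 15+5 = 20
n=4,k=2: acc = 20+6 = 26
n=4,k=3: acc = 26+7 = 33
n=4,k=4: acc = 33+8 = 41
n=5,k=1: acc = 41+6 = 47
n=5,k=2: acc = 47+7 = 54
n=5,k=3: acc = 54+8 = 62
n=5,k=4: acc = 62+9 = 71
n=5,k=5: acc = 71+10 = 81
n=6,k=1: acc = 81+7 = 88
n=6,k=2: acc = 88+8 = 96
n=6,k=3: acc = 96+9 = 105
n=6,k=4: acc = 105+10 = 115
n=6,k=5: acc = 115+11 = 126
n=6,k=6: acc = 126+12 = 138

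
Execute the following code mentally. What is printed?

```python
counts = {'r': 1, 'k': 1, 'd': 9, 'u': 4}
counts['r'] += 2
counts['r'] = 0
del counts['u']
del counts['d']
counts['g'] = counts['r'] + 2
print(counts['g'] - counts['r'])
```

counts['r'] = 1+2 = 3 → {'r': 3, 'k': 1, 'd': 9, 'u': 4}
counts['r'] = 0 → {'r': 0, 'k': 1, 'd': 9, 'u': 4}
del 'u' → {'r': 0, 'k': 1, 'd': 9}
del 'd' → {'r': 0, 'k': 1}
counts['g'] = counts['r']+2 = 2 → {'r': 0, 'k': 1, 'g': 2}
counts['g']-counts['r'] = 2-0 = 2

2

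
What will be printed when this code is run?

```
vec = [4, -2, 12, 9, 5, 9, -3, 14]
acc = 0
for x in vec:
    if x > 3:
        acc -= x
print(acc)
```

-53

x=4: >3, acc = 0-4 = -4
x=-2: not >3
x=12: >3, acc = (-4)-12 = -16
x=9: >3, acc = (-16)-9 = -25
x=5: >3, acc = (-25)-5 = -30
x=9: >3, acc = (-30)-9 = -39
x=-3: not >3
x=14: >3, acc = (-39)-14 = -53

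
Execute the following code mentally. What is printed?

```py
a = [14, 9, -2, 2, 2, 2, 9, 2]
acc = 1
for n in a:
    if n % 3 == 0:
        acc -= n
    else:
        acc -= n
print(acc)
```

-37

n=14: not %3==0, acc = 1-14 = -13
n=9: %3==0, acc = (-13)-9 = -22
n=-2: not %3==0, acc = (-22)-(-2) = -20
n=2: not %3==0, acc = (-20)-2 = -22
n=2: not %3==0, acc = (-22)-2 = -24
n=2: not %3==0, acc = (-24)-2 = -26
n=9: %3==0, acc = (-26)-9 = -35
n=2: not %3==0, acc = (-35)-2 = -37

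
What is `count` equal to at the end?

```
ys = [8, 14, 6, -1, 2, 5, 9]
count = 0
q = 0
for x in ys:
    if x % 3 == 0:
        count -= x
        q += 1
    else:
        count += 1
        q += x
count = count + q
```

x=8: not %3==0, count = 0+1 = 1; q=8
x=14: not %3==0, count = 1+1 = 2; q=22
x=6: %3==0, count = 2-6 = -4; q=23
x=-1: not %3==0, count = (-4)+1 = -3; q=22
x=2: not %3==0, count = (-3)+1 = -2; q=24
x=5: not %3==0, count = (-2)+1 = -1; q=29
x=9: %3==0, count = (-1)-9 = -10; q=30
count+q = (-10)+30 = 20

20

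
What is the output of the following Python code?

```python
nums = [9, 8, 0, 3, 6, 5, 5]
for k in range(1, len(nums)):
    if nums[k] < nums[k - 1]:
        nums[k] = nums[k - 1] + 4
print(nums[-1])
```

33

k=1: 8<9, nums[1] = 9+4 = 13 → [9, 13, 0, 3, 6, 5, 5]
k=2: 0<13, nums[2] = 13+4 = 17 → [9, 13, 17, 3, 6, 5, 5]
k=3: 3<17, nums[3] = 17+4 = 21 → [9, 13, 17, 21, 6, 5, 5]
k=4: 6<21, nums[4] = 21+4 = 25 → [9, 13, 17, 21, 25, 5, 5]
k=5: 5<25, nums[5] = 25+4 = 29 → [9, 13, 17, 21, 25, 29, 5]
k=6: 5<29, nums[6] = 29+4 = 33 → [9, 13, 17, 21, 25, 29, 33]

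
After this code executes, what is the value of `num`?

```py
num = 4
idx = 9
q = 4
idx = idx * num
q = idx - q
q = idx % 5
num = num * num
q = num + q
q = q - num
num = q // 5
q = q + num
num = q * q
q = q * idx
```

1

idx = 9*4 = 36
q = 36-4 = 32
q = 36%5 = 1
num = 4*4 = 16
q = 16+1 = 17
q = 17-16 = 1
num = 1//5 = 0
q = 1+0 = 1
num = 1*1 = 1
q = 1*36 = 36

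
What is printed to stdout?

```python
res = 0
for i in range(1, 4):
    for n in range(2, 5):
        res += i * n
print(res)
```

54

i=1,n=2: res = 0+2 = 2
i=1,n=3: res = 2+3 = 5
i=1,n=4: res = 5+4 = 9
i=2,n=2: res = 9+4 = 13
i=2,n=3: res = 13+6 = 19
i=2,n=4: res = 19+8 = 27
i=3,n=2: res = 27+6 = 33
i=3,n=3: res = 33+9 = 42
i=3,n=4: res = 42+12 = 54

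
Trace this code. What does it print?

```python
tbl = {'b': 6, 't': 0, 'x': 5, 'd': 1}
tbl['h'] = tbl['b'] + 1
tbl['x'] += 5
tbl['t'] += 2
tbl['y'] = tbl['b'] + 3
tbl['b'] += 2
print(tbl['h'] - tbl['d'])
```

6

tbl['h'] = tbl['b']+1 = 7 → {'b': 6, 't': 0, 'x': 5, 'd': 1, 'h': 7}
tbl['x'] = 5+5 = 10 → {'b': 6, 't': 0, 'x': 10, 'd': 1, 'h': 7}
tbl['t'] = 0+2 = 2 → {'b': 6, 't': 2, 'x': 10, 'd': 1, 'h': 7}
tbl['y'] = tbl['b']+3 = 9 → {'b': 6, 't': 2, 'x': 10, 'd': 1, 'h': 7, 'y': 9}
tbl['b'] = 6+2 = 8 → {'b': 8, 't': 2, 'x': 10, 'd': 1, 'h': 7, 'y': 9}
tbl['h']-tbl['d'] = 7-1 = 6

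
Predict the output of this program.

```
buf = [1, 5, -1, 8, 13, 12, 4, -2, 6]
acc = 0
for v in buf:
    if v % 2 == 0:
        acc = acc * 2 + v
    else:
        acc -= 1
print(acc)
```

v=1: not even, acc = 0-1 = -1
v=5: not even, acc = (-1)-1 = -2
v=-1: not even, acc = (-2)-1 = -3
v=8: even, acc = (-3)*2+8 = 2
v=13: not even, acc = 2-1 = 1
v=12: even, acc = 1*2+12 = 14
v=4: even, acc = 14*2+4 = 32
v=-2: even, acc = 32*2+(-2) = 62
v=6: even, acc = 62*2+6 = 130

130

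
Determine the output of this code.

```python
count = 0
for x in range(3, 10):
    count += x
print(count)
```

x=3: count = 0+3 = 3
x=4: count = 3+4 = 7
x=5: count = 7+5 = 12
x=6: count = 12+6 = 18
x=7: count = 18+7 = 25
x=8: count = 25+8 = 33
x=9: count = 33+9 = 42

42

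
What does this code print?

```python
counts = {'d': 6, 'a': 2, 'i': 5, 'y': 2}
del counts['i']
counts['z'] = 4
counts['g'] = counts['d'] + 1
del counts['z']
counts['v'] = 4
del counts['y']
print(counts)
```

del 'i' → {'d': 6, 'a': 2, 'y': 2}
counts['z'] = 4 → {'d': 6, 'a': 2, 'y': 2, 'z': 4}
counts['g'] = counts['d']+1 = 7 → {'d': 6, 'a': 2, 'y': 2, 'z': 4, 'g': 7}
del 'z' → {'d': 6, 'a': 2, 'y': 2, 'g': 7}
counts['v'] = 4 → {'d': 6, 'a': 2, 'y': 2, 'g': 7, 'v': 4}
del 'y' → {'d': 6, 'a': 2, 'g': 7, 'v': 4}

{'d': 6, 'a': 2, 'g': 7, 'v': 4}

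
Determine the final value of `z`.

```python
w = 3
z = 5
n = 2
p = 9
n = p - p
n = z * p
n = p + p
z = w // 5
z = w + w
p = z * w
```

n = 9-9 = 0
n = 5*9 = 45
n = 9+9 = 18
z = 3//5 = 0
z = 3+3 = 6
p = 6*3 = 18

6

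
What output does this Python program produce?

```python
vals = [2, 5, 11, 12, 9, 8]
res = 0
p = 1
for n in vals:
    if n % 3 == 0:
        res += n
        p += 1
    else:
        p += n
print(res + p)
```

n=2: not %3==0; p=3
n=5: not %3==0; p=8
n=11: not %3==0; p=19
n=12: %3==0, res = 0+12 = 12; p=20
n=9: %3==0, res = 12+9 = 21; p=21
n=8: not %3==0; p=29
res+p = 21+29 = 50

50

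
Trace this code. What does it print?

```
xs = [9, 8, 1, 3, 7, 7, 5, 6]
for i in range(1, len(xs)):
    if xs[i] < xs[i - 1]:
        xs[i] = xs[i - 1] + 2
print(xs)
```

[9, 11, 13, 15, 17, 19, 21, 23]

i=1: 8<9, xs[1] = 9+2 = 11 → [9, 11, 1, 3, 7, 7, 5, 6]
i=2: 1<11, xs[2] = 11+2 = 13 → [9, 11, 13, 3, 7, 7, 5, 6]
i=3: 3<13, xs[3] = 13+2 = 15 → [9, 11, 13, 15, 7, 7, 5, 6]
i=4: 7<15, xs[4] = 15+2 = 17 → [9, 11, 13, 15, 17, 7, 5, 6]
i=5: 7<17, xs[5] = 17+2 = 19 → [9, 11, 13, 15, 17, 19, 5, 6]
i=6: 5<19, xs[6] = 19+2 = 21 → [9, 11, 13, 15, 17, 19, 21, 6]
i=7: 6<21, xs[7] = 21+2 = 23 → [9, 11, 13, 15, 17, 19, 21, 23]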